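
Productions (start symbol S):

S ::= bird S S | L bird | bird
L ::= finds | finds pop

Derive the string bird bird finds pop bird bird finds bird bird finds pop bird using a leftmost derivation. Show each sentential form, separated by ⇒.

S ⇒ bird S S ⇒ bird bird S S S ⇒ bird bird L bird S S ⇒ bird bird finds pop bird S S ⇒ bird bird finds pop bird bird S S S ⇒ bird bird finds pop bird bird L bird S S ⇒ bird bird finds pop bird bird finds bird S S ⇒ bird bird finds pop bird bird finds bird bird S ⇒ bird bird finds pop bird bird finds bird bird L bird ⇒ bird bird finds pop bird bird finds bird bird finds pop bird

S ⇒ bird S S   [S ::= bird S S]
bird S S ⇒ bird bird S S S   [S ::= bird S S]
bird bird S S S ⇒ bird bird L bird S S   [S ::= L bird]
bird bird L bird S S ⇒ bird bird finds pop bird S S   [L ::= finds pop]
bird bird finds pop bird S S ⇒ bird bird finds pop bird bird S S S   [S ::= bird S S]
bird bird finds pop bird bird S S S ⇒ bird bird finds pop bird bird L bird S S   [S ::= L bird]
bird bird finds pop bird bird L bird S S ⇒ bird bird finds pop bird bird finds bird S S   [L ::= finds]
bird bird finds pop bird bird finds bird S S ⇒ bird bird finds pop bird bird finds bird bird S   [S ::= bird]
bird bird finds pop bird bird finds bird bird S ⇒ bird bird finds pop bird bird finds bird bird L bird   [S ::= L bird]
bird bird finds pop bird bird finds bird bird L bird ⇒ bird bird finds pop bird bird finds bird bird finds pop bird   [L ::= finds pop]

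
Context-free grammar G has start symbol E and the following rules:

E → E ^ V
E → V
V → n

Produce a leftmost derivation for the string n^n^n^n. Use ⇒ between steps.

E ⇒ E^V   [E → E ^ V]
E^V ⇒ E^V^V   [E → E ^ V]
E^V^V ⇒ E^V^V^V   [E → E ^ V]
E^V^V^V ⇒ V^V^V^V   [E → V]
V^V^V^V ⇒ n^V^V^V   [V → n]
n^V^V^V ⇒ n^n^V^V   [V → n]
n^n^V^V ⇒ n^n^n^V   [V → n]
n^n^n^V ⇒ n^n^n^n   [V → n]

E⇒E^V⇒E^V^V⇒E^V^V^V⇒V^V^V^V⇒n^V^V^V⇒n^n^V^V⇒n^n^n^V⇒n^n^n^n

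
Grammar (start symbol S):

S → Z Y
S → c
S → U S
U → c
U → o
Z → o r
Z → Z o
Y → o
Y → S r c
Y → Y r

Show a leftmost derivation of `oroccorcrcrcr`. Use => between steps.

S => ZY => ZoY => oroY => oroYr => oroSrcr => oroUSrcr => orocSrcr => orocUSrcr => oroccSrcr => oroccZYrcr => oroccorYrcr => oroccorSrcrcr => oroccorcrcrcr

S => ZY   [S → Z Y]
ZY => ZoY   [Z → Z o]
ZoY => oroY   [Z → o r]
oroY => oroYr   [Y → Y r]
oroYr => oroSrcr   [Y → S r c]
oroSrcr => oroUSrcr   [S → U S]
oroUSrcr => orocSrcr   [U → c]
orocSrcr => orocUSrcr   [S → U S]
orocUSrcr => oroccSrcr   [U → c]
oroccSrcr => oroccZYrcr   [S → Z Y]
oroccZYrcr => oroccorYrcr   [Z → o r]
oroccorYrcr => oroccorSrcrcr   [Y → S r c]
oroccorSrcrcr => oroccorcrcrcr   [S → c]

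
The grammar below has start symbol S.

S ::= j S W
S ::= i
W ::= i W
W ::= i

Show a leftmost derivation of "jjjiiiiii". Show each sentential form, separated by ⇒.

S ⇒ jSW   [S ::= j S W]
jSW ⇒ jjSWW   [S ::= j S W]
jjSWW ⇒ jjjSWWW   [S ::= j S W]
jjjSWWW ⇒ jjjiWWW   [S ::= i]
jjjiWWW ⇒ jjjiiWWW   [W ::= i W]
jjjiiWWW ⇒ jjjiiiWWW   [W ::= i W]
jjjiiiWWW ⇒ jjjiiiiWW   [W ::= i]
jjjiiiiWW ⇒ jjjiiiiiW   [W ::= i]
jjjiiiiiW ⇒ jjjiiiiii   [W ::= i]

S⇒jSW⇒jjSWW⇒jjjSWWW⇒jjjiWWW⇒jjjiiWWW⇒jjjiiiWWW⇒jjjiiiiWW⇒jjjiiiiiW⇒jjjiiiiii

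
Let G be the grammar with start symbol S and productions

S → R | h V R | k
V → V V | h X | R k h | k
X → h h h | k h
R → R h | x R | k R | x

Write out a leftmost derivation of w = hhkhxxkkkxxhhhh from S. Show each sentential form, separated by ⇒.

S⇒hVR⇒hhXR⇒hhkhR⇒hhkhxR⇒hhkhxRh⇒hhkhxxRh⇒hhkhxxkRh⇒hhkhxxkRhh⇒hhkhxxkkRhh⇒hhkhxxkkRhhh⇒hhkhxxkkkRhhh⇒hhkhxxkkkxRhhh⇒hhkhxxkkkxRhhhh⇒hhkhxxkkkxxhhhh

S ⇒ hVR   [S → h V R]
hVR ⇒ hhXR   [V → h X]
hhXR ⇒ hhkhR   [X → k h]
hhkhR ⇒ hhkhxR   [R → x R]
hhkhxR ⇒ hhkhxRh   [R → R h]
hhkhxRh ⇒ hhkhxxRh   [R → x R]
hhkhxxRh ⇒ hhkhxxkRh   [R → k R]
hhkhxxkRh ⇒ hhkhxxkRhh   [R → R h]
hhkhxxkRhh ⇒ hhkhxxkkRhh   [R → k R]
hhkhxxkkRhh ⇒ hhkhxxkkRhhh   [R → R h]
hhkhxxkkRhhh ⇒ hhkhxxkkkRhhh   [R → k R]
hhkhxxkkkRhhh ⇒ hhkhxxkkkxRhhh   [R → x R]
hhkhxxkkkxRhhh ⇒ hhkhxxkkkxRhhhh   [R → R h]
hhkhxxkkkxRhhhh ⇒ hhkhxxkkkxxhhhh   [R → x]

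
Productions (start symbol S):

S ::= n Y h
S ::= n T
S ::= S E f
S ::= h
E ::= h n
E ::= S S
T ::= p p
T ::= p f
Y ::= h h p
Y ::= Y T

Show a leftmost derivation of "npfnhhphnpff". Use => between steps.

S => SEf   [S ::= S E f]
SEf => nTEf   [S ::= n T]
nTEf => npfEf   [T ::= p f]
npfEf => npfSSf   [E ::= S S]
npfSSf => npfnYhSf   [S ::= n Y h]
npfnYhSf => npfnhhphSf   [Y ::= h h p]
npfnhhphSf => npfnhhphnTf   [S ::= n T]
npfnhhphnTf => npfnhhphnpff   [T ::= p f]

S => SEf => nTEf => npfEf => npfSSf => npfnYhSf => npfnhhphSf => npfnhhphnTf => npfnhhphnpff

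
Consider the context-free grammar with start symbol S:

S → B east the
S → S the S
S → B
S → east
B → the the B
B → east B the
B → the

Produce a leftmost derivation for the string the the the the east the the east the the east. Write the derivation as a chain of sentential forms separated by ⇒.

S ⇒ S the S ⇒ B east the the S ⇒ the the B east the the S ⇒ the the the the B east the the S ⇒ the the the the east B the east the the S ⇒ the the the the east the the east the the S ⇒ the the the the east the the east the the east

S ⇒ S the S   [S → S the S]
S the S ⇒ B east the the S   [S → B east the]
B east the the S ⇒ the the B east the the S   [B → the the B]
the the B east the the S ⇒ the the the the B east the the S   [B → the the B]
the the the the B east the the S ⇒ the the the the east B the east the the S   [B → east B the]
the the the the east B the east the the S ⇒ the the the the east the the east the the S   [B → the]
the the the the east the the east the the S ⇒ the the the the east the the east the the east   [S → east]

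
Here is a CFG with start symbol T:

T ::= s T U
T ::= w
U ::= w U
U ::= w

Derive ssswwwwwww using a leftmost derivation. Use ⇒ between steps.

T ⇒ sTU   [T ::= s T U]
sTU ⇒ ssTUU   [T ::= s T U]
ssTUU ⇒ sssTUUU   [T ::= s T U]
sssTUUU ⇒ ssswUUU   [T ::= w]
ssswUUU ⇒ ssswwUU   [U ::= w]
ssswwUU ⇒ ssswwwUU   [U ::= w U]
ssswwwUU ⇒ ssswwwwUU   [U ::= w U]
ssswwwwUU ⇒ ssswwwwwU   [U ::= w]
ssswwwwwU ⇒ ssswwwwwwU   [U ::= w U]
ssswwwwwwU ⇒ ssswwwwwww   [U ::= w]

T ⇒ sTU ⇒ ssTUU ⇒ sssTUUU ⇒ ssswUUU ⇒ ssswwUU ⇒ ssswwwUU ⇒ ssswwwwUU ⇒ ssswwwwwU ⇒ ssswwwwwwU ⇒ ssswwwwwww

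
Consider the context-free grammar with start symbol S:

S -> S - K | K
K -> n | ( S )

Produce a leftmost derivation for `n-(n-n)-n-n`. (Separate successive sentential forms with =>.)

S => S-K   [S -> S - K]
S-K => S-K-K   [S -> S - K]
S-K-K => S-K-K-K   [S -> S - K]
S-K-K-K => K-K-K-K   [S -> K]
K-K-K-K => n-K-K-K   [K -> n]
n-K-K-K => n-(S)-K-K   [K -> ( S )]
n-(S)-K-K => n-(S-K)-K-K   [S -> S - K]
n-(S-K)-K-K => n-(K-K)-K-K   [S -> K]
n-(K-K)-K-K => n-(n-K)-K-K   [K -> n]
n-(n-K)-K-K => n-(n-n)-K-K   [K -> n]
n-(n-n)-K-K => n-(n-n)-n-K   [K -> n]
n-(n-n)-n-K => n-(n-n)-n-n   [K -> n]

S => S-K => S-K-K => S-K-K-K => K-K-K-K => n-K-K-K => n-(S)-K-K => n-(S-K)-K-K => n-(K-K)-K-K => n-(n-K)-K-K => n-(n-n)-K-K => n-(n-n)-n-K => n-(n-n)-n-n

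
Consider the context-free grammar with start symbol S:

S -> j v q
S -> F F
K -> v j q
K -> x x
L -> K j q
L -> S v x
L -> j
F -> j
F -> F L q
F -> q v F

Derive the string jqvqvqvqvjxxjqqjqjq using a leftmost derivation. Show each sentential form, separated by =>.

S => FF   [S -> F F]
FF => jF   [F -> j]
jF => jFLq   [F -> F L q]
jFLq => jFLqLq   [F -> F L q]
jFLqLq => jqvFLqLq   [F -> q v F]
jqvFLqLq => jqvqvFLqLq   [F -> q v F]
jqvqvFLqLq => jqvqvFLqLqLq   [F -> F L q]
jqvqvFLqLqLq => jqvqvqvFLqLqLq   [F -> q v F]
jqvqvqvFLqLqLq => jqvqvqvqvFLqLqLq   [F -> q v F]
jqvqvqvqvFLqLqLq => jqvqvqvqvjLqLqLq   [F -> j]
jqvqvqvqvjLqLqLq => jqvqvqvqvjKjqqLqLq   [L -> K j q]
jqvqvqvqvjKjqqLqLq => jqvqvqvqvjxxjqqLqLq   [K -> x x]
jqvqvqvqvjxxjqqLqLq => jqvqvqvqvjxxjqqjqLq   [L -> j]
jqvqvqvqvjxxjqqjqLq => jqvqvqvqvjxxjqqjqjq   [L -> j]

S => FF => jF => jFLq => jFLqLq => jqvFLqLq => jqvqvFLqLq => jqvqvFLqLqLq => jqvqvqvFLqLqLq => jqvqvqvqvFLqLqLq => jqvqvqvqvjLqLqLq => jqvqvqvqvjKjqqLqLq => jqvqvqvqvjxxjqqLqLq => jqvqvqvqvjxxjqqjqLq => jqvqvqvqvjxxjqqjqjq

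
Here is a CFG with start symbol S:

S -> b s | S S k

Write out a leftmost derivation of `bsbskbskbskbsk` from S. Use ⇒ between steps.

S ⇒ SSk ⇒ SSkSk ⇒ SSkSkSk ⇒ SSkSkSkSk ⇒ bsSkSkSkSk ⇒ bsbskSkSkSk ⇒ bsbskbskSkSk ⇒ bsbskbskbskSk ⇒ bsbskbskbskbsk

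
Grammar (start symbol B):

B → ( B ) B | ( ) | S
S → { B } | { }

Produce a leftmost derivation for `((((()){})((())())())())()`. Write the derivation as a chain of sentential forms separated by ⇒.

B⇒(B)B⇒((B)B)B⇒(((B)B)B)B⇒((((B)B)B)B)B⇒((((())B)B)B)B⇒((((())S)B)B)B⇒((((()){})B)B)B⇒((((()){})(B)B)B)B⇒((((()){})((B)B)B)B)B⇒((((()){})((())B)B)B)B⇒((((()){})((())())B)B)B⇒((((()){})((())())())B)B⇒((((()){})((())())())())B⇒((((()){})((())())())())()

B ⇒ (B)B   [B → ( B ) B]
(B)B ⇒ ((B)B)B   [B → ( B ) B]
((B)B)B ⇒ (((B)B)B)B   [B → ( B ) B]
(((B)B)B)B ⇒ ((((B)B)B)B)B   [B → ( B ) B]
((((B)B)B)B)B ⇒ ((((())B)B)B)B   [B → ( )]
((((())B)B)B)B ⇒ ((((())S)B)B)B   [B → S]
((((())S)B)B)B ⇒ ((((()){})B)B)B   [S → { }]
((((()){})B)B)B ⇒ ((((()){})(B)B)B)B   [B → ( B ) B]
((((()){})(B)B)B)B ⇒ ((((()){})((B)B)B)B)B   [B → ( B ) B]
((((()){})((B)B)B)B)B ⇒ ((((()){})((())B)B)B)B   [B → ( )]
((((()){})((())B)B)B)B ⇒ ((((()){})((())())B)B)B   [B → ( )]
((((()){})((())())B)B)B ⇒ ((((()){})((())())())B)B   [B → ( )]
((((()){})((())())())B)B ⇒ ((((()){})((())())())())B   [B → ( )]
((((()){})((())())())())B ⇒ ((((()){})((())())())())()   [B → ( )]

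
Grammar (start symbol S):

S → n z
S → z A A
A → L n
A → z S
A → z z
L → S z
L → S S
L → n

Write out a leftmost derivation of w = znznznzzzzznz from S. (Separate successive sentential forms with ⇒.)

S ⇒ zAA ⇒ zLnA ⇒ zSSnA ⇒ znzSnA ⇒ znznznA ⇒ znznznzS ⇒ znznznzzAA ⇒ znznznzzzzA ⇒ znznznzzzzzS ⇒ znznznzzzzznz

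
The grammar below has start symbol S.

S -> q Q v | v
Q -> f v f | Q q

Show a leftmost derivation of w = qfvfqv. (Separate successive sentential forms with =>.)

S => qQv   [S -> q Q v]
qQv => qQqv   [Q -> Q q]
qQqv => qfvfqv   [Q -> f v f]

S => qQv => qQqv => qfvfqv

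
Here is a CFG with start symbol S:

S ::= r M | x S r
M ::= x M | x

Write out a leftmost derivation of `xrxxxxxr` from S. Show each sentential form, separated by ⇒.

S⇒xSr⇒xrMr⇒xrxMr⇒xrxxMr⇒xrxxxMr⇒xrxxxxMr⇒xrxxxxxr

S ⇒ xSr   [S ::= x S r]
xSr ⇒ xrMr   [S ::= r M]
xrMr ⇒ xrxMr   [M ::= x M]
xrxMr ⇒ xrxxMr   [M ::= x M]
xrxxMr ⇒ xrxxxMr   [M ::= x M]
xrxxxMr ⇒ xrxxxxMr   [M ::= x M]
xrxxxxMr ⇒ xrxxxxxr   [M ::= x]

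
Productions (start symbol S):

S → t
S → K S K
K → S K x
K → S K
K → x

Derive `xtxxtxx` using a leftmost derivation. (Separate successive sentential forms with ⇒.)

S ⇒ KSK   [S → K S K]
KSK ⇒ xSK   [K → x]
xSK ⇒ xKSKK   [S → K S K]
xKSKK ⇒ xSKxSKK   [K → S K x]
xSKxSKK ⇒ xtKxSKK   [S → t]
xtKxSKK ⇒ xtxxSKK   [K → x]
xtxxSKK ⇒ xtxxtKK   [S → t]
xtxxtKK ⇒ xtxxtxK   [K → x]
xtxxtxK ⇒ xtxxtxx   [K → x]

S ⇒ KSK ⇒ xSK ⇒ xKSKK ⇒ xSKxSKK ⇒ xtKxSKK ⇒ xtxxSKK ⇒ xtxxtKK ⇒ xtxxtxK ⇒ xtxxtxx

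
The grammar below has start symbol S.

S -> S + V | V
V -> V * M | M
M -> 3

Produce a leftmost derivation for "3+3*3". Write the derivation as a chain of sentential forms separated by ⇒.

S ⇒ S+V   [S -> S + V]
S+V ⇒ V+V   [S -> V]
V+V ⇒ M+V   [V -> M]
M+V ⇒ 3+V   [M -> 3]
3+V ⇒ 3+V*M   [V -> V * M]
3+V*M ⇒ 3+M*M   [V -> M]
3+M*M ⇒ 3+3*M   [M -> 3]
3+3*M ⇒ 3+3*3   [M -> 3]

S⇒S+V⇒V+V⇒M+V⇒3+V⇒3+V*M⇒3+M*M⇒3+3*M⇒3+3*3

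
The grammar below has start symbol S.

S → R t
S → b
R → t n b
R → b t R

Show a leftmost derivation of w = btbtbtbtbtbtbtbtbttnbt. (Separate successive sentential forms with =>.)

S=>Rt=>btRt=>btbtRt=>btbtbtRt=>btbtbtbtRt=>btbtbtbtbtRt=>btbtbtbtbtbtRt=>btbtbtbtbtbtbtRt=>btbtbtbtbtbtbtbtRt=>btbtbtbtbtbtbtbtbtRt=>btbtbtbtbtbtbtbtbttnbt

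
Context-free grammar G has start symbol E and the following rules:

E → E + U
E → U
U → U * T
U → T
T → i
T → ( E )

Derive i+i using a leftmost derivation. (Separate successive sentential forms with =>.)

E => E+U => U+U => T+U => i+U => i+T => i+i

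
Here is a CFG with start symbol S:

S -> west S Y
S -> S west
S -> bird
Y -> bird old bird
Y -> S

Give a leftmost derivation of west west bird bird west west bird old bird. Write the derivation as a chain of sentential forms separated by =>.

S => west S Y   [S -> west S Y]
west S Y => west S west Y   [S -> S west]
west S west Y => west S west west Y   [S -> S west]
west S west west Y => west west S Y west west Y   [S -> west S Y]
west west S Y west west Y => west west bird Y west west Y   [S -> bird]
west west bird Y west west Y => west west bird S west west Y   [Y -> S]
west west bird S west west Y => west west bird bird west west Y   [S -> bird]
west west bird bird west west Y => west west bird bird west west bird old bird   [Y -> bird old bird]

S => west S Y => west S west Y => west S west west Y => west west S Y west west Y => west west bird Y west west Y => west west bird S west west Y => west west bird bird west west Y => west west bird bird west west bird old bird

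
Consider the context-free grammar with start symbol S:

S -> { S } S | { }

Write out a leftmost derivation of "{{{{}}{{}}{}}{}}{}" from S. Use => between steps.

S => {S}S => {{S}S}S => {{{S}S}S}S => {{{{}}S}S}S => {{{{}}{S}S}S}S => {{{{}}{{}}S}S}S => {{{{}}{{}}{}}S}S => {{{{}}{{}}{}}{}}S => {{{{}}{{}}{}}{}}{}

S => {S}S   [S -> { S } S]
{S}S => {{S}S}S   [S -> { S } S]
{{S}S}S => {{{S}S}S}S   [S -> { S } S]
{{{S}S}S}S => {{{{}}S}S}S   [S -> { }]
{{{{}}S}S}S => {{{{}}{S}S}S}S   [S -> { S } S]
{{{{}}{S}S}S}S => {{{{}}{{}}S}S}S   [S -> { }]
{{{{}}{{}}S}S}S => {{{{}}{{}}{}}S}S   [S -> { }]
{{{{}}{{}}{}}S}S => {{{{}}{{}}{}}{}}S   [S -> { }]
{{{{}}{{}}{}}{}}S => {{{{}}{{}}{}}{}}{}   [S -> { }]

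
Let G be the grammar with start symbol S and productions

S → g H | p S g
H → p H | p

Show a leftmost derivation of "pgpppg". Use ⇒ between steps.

S ⇒ pSg ⇒ pgHg ⇒ pgpHg ⇒ pgppHg ⇒ pgpppg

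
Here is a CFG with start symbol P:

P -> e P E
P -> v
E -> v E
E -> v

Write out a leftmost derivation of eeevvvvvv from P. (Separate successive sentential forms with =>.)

P => ePE   [P -> e P E]
ePE => eePEE   [P -> e P E]
eePEE => eeePEEE   [P -> e P E]
eeePEEE => eeevEEE   [P -> v]
eeevEEE => eeevvEEE   [E -> v E]
eeevvEEE => eeevvvEE   [E -> v]
eeevvvEE => eeevvvvEE   [E -> v E]
eeevvvvEE => eeevvvvvE   [E -> v]
eeevvvvvE => eeevvvvvv   [E -> v]

P => ePE => eePEE => eeePEEE => eeevEEE => eeevvEEE => eeevvvEE => eeevvvvEE => eeevvvvvE => eeevvvvvv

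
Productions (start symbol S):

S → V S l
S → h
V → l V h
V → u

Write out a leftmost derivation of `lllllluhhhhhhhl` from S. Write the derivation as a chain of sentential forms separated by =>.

S => VSl => lVhSl => llVhhSl => lllVhhhSl => llllVhhhhSl => lllllVhhhhhSl => llllllVhhhhhhSl => lllllluhhhhhhSl => lllllluhhhhhhhl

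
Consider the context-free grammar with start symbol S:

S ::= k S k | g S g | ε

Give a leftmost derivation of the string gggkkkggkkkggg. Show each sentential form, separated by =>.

S=>gSg=>ggSgg=>gggSggg=>gggkSkggg=>gggkkSkkggg=>gggkkkSkkkggg=>gggkkkgSgkkkggg=>gggkkkggkkkggg

S => gSg   [S ::= g S g]
gSg => ggSgg   [S ::= g S g]
ggSgg => gggSggg   [S ::= g S g]
gggSggg => gggkSkggg   [S ::= k S k]
gggkSkggg => gggkkSkkggg   [S ::= k S k]
gggkkSkkggg => gggkkkSkkkggg   [S ::= k S k]
gggkkkSkkkggg => gggkkkgSgkkkggg   [S ::= g S g]
gggkkkgSgkkkggg => gggkkkggkkkggg   [S ::= ε]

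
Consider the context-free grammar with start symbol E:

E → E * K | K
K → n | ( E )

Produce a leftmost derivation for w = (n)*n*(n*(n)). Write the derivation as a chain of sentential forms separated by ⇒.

E ⇒ E*K ⇒ E*K*K ⇒ K*K*K ⇒ (E)*K*K ⇒ (K)*K*K ⇒ (n)*K*K ⇒ (n)*n*K ⇒ (n)*n*(E) ⇒ (n)*n*(E*K) ⇒ (n)*n*(K*K) ⇒ (n)*n*(n*K) ⇒ (n)*n*(n*(E)) ⇒ (n)*n*(n*(K)) ⇒ (n)*n*(n*(n))

E ⇒ E*K   [E → E * K]
E*K ⇒ E*K*K   [E → E * K]
E*K*K ⇒ K*K*K   [E → K]
K*K*K ⇒ (E)*K*K   [K → ( E )]
(E)*K*K ⇒ (K)*K*K   [E → K]
(K)*K*K ⇒ (n)*K*K   [K → n]
(n)*K*K ⇒ (n)*n*K   [K → n]
(n)*n*K ⇒ (n)*n*(E)   [K → ( E )]
(n)*n*(E) ⇒ (n)*n*(E*K)   [E → E * K]
(n)*n*(E*K) ⇒ (n)*n*(K*K)   [E → K]
(n)*n*(K*K) ⇒ (n)*n*(n*K)   [K → n]
(n)*n*(n*K) ⇒ (n)*n*(n*(E))   [K → ( E )]
(n)*n*(n*(E)) ⇒ (n)*n*(n*(K))   [E → K]
(n)*n*(n*(K)) ⇒ (n)*n*(n*(n))   [K → n]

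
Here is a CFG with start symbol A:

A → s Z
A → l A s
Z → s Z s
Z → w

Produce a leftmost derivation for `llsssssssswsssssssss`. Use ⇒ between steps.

A ⇒ lAs   [A → l A s]
lAs ⇒ llAss   [A → l A s]
llAss ⇒ llsZss   [A → s Z]
llsZss ⇒ llssZsss   [Z → s Z s]
llssZsss ⇒ llsssZssss   [Z → s Z s]
llsssZssss ⇒ llssssZsssss   [Z → s Z s]
llssssZsssss ⇒ llsssssZssssss   [Z → s Z s]
llsssssZssssss ⇒ llssssssZsssssss   [Z → s Z s]
llssssssZsssssss ⇒ llsssssssZssssssss   [Z → s Z s]
llsssssssZssssssss ⇒ llssssssssZsssssssss   [Z → s Z s]
llssssssssZsssssssss ⇒ llsssssssswsssssssss   [Z → w]

A ⇒ lAs ⇒ llAss ⇒ llsZss ⇒ llssZsss ⇒ llsssZssss ⇒ llssssZsssss ⇒ llsssssZssssss ⇒ llssssssZsssssss ⇒ llsssssssZssssssss ⇒ llssssssssZsssssssss ⇒ llsssssssswsssssssss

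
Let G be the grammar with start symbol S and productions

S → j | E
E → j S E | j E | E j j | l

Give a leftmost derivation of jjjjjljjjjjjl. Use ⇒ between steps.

S ⇒ E ⇒ jSE ⇒ jjE ⇒ jjjE ⇒ jjjjSE ⇒ jjjjEE ⇒ jjjjEjjE ⇒ jjjjjEjjE ⇒ jjjjjEjjjjE ⇒ jjjjjEjjjjjjE ⇒ jjjjjljjjjjjE ⇒ jjjjjljjjjjjl

S ⇒ E   [S → E]
E ⇒ jSE   [E → j S E]
jSE ⇒ jjE   [S → j]
jjE ⇒ jjjE   [E → j E]
jjjE ⇒ jjjjSE   [E → j S E]
jjjjSE ⇒ jjjjEE   [S → E]
jjjjEE ⇒ jjjjEjjE   [E → E j j]
jjjjEjjE ⇒ jjjjjEjjE   [E → j E]
jjjjjEjjE ⇒ jjjjjEjjjjE   [E → E j j]
jjjjjEjjjjE ⇒ jjjjjEjjjjjjE   [E → E j j]
jjjjjEjjjjjjE ⇒ jjjjjljjjjjjE   [E → l]
jjjjjljjjjjjE ⇒ jjjjjljjjjjjl   [E → l]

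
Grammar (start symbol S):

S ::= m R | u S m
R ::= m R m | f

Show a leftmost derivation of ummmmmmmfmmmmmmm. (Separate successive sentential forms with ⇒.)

S⇒uSm⇒umRm⇒ummRmm⇒ummmRmmm⇒ummmmRmmmm⇒ummmmmRmmmmm⇒ummmmmmRmmmmmm⇒ummmmmmmRmmmmmmm⇒ummmmmmmfmmmmmmm

S ⇒ uSm   [S ::= u S m]
uSm ⇒ umRm   [S ::= m R]
umRm ⇒ ummRmm   [R ::= m R m]
ummRmm ⇒ ummmRmmm   [R ::= m R m]
ummmRmmm ⇒ ummmmRmmmm   [R ::= m R m]
ummmmRmmmm ⇒ ummmmmRmmmmm   [R ::= m R m]
ummmmmRmmmmm ⇒ ummmmmmRmmmmmm   [R ::= m R m]
ummmmmmRmmmmmm ⇒ ummmmmmmRmmmmmmm   [R ::= m R m]
ummmmmmmRmmmmmmm ⇒ ummmmmmmfmmmmmmm   [R ::= f]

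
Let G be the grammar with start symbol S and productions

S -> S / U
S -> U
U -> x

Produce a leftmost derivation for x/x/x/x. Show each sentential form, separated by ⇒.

S ⇒ S/U   [S -> S / U]
S/U ⇒ S/U/U   [S -> S / U]
S/U/U ⇒ S/U/U/U   [S -> S / U]
S/U/U/U ⇒ U/U/U/U   [S -> U]
U/U/U/U ⇒ x/U/U/U   [U -> x]
x/U/U/U ⇒ x/x/U/U   [U -> x]
x/x/U/U ⇒ x/x/x/U   [U -> x]
x/x/x/U ⇒ x/x/x/x   [U -> x]

S⇒S/U⇒S/U/U⇒S/U/U/U⇒U/U/U/U⇒x/U/U/U⇒x/x/U/U⇒x/x/x/U⇒x/x/x/x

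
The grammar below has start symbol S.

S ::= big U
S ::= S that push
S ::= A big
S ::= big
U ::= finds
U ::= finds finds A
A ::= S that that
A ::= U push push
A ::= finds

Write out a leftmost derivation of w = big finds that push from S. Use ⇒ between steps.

S ⇒ S that push ⇒ big U that push ⇒ big finds that push

S ⇒ S that push   [S ::= S that push]
S that push ⇒ big U that push   [S ::= big U]
big U that push ⇒ big finds that push   [U ::= finds]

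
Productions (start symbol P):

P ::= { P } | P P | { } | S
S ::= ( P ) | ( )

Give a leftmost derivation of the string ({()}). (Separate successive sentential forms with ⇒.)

P ⇒ S   [P ::= S]
S ⇒ (P)   [S ::= ( P )]
(P) ⇒ ({P})   [P ::= { P }]
({P}) ⇒ ({S})   [P ::= S]
({S}) ⇒ ({()})   [S ::= ( )]

P⇒S⇒(P)⇒({P})⇒({S})⇒({()})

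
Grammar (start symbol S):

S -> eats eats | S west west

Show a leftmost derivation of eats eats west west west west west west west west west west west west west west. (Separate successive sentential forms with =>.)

S => S west west   [S -> S west west]
S west west => S west west west west   [S -> S west west]
S west west west west => S west west west west west west   [S -> S west west]
S west west west west west west => S west west west west west west west west   [S -> S west west]
S west west west west west west west west => S west west west west west west west west west west   [S -> S west west]
S west west west west west west west west west west => S west west west west west west west west west west west west   [S -> S west west]
S west west west west west west west west west west west west => S west west west west west west west west west west west west west west   [S -> S west west]
S west west west west west west west west west west west west west west => eats eats west west west west west west west west west west west west west west   [S -> eats eats]

S => S west west => S west west west west => S west west west west west west => S west west west west west west west west => S west west west west west west west west west west => S west west west west west west west west west west west west => S west west west west west west west west west west west west west west => eats eats west west west west west west west west west west west west west west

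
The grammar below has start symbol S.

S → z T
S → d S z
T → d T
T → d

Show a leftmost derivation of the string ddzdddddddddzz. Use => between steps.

S => dSz => ddSzz => ddzTzz => ddzdTzz => ddzddTzz => ddzdddTzz => ddzddddTzz => ddzdddddTzz => ddzddddddTzz => ddzdddddddTzz => ddzddddddddTzz => ddzdddddddddzz

S => dSz   [S → d S z]
dSz => ddSzz   [S → d S z]
ddSzz => ddzTzz   [S → z T]
ddzTzz => ddzdTzz   [T → d T]
ddzdTzz => ddzddTzz   [T → d T]
ddzddTzz => ddzdddTzz   [T → d T]
ddzdddTzz => ddzddddTzz   [T → d T]
ddzddddTzz => ddzdddddTzz   [T → d T]
ddzdddddTzz => ddzddddddTzz   [T → d T]
ddzddddddTzz => ddzdddddddTzz   [T → d T]
ddzdddddddTzz => ddzddddddddTzz   [T → d T]
ddzddddddddTzz => ddzdddddddddzz   [T → d]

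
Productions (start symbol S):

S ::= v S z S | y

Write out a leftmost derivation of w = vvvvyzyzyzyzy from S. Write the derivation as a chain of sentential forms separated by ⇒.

S ⇒ vSzS   [S ::= v S z S]
vSzS ⇒ vvSzSzS   [S ::= v S z S]
vvSzSzS ⇒ vvvSzSzSzS   [S ::= v S z S]
vvvSzSzSzS ⇒ vvvvSzSzSzSzS   [S ::= v S z S]
vvvvSzSzSzSzS ⇒ vvvvyzSzSzSzS   [S ::= y]
vvvvyzSzSzSzS ⇒ vvvvyzyzSzSzS   [S ::= y]
vvvvyzyzSzSzS ⇒ vvvvyzyzyzSzS   [S ::= y]
vvvvyzyzyzSzS ⇒ vvvvyzyzyzyzS   [S ::= y]
vvvvyzyzyzyzS ⇒ vvvvyzyzyzyzy   [S ::= y]

S ⇒ vSzS ⇒ vvSzSzS ⇒ vvvSzSzSzS ⇒ vvvvSzSzSzSzS ⇒ vvvvyzSzSzSzS ⇒ vvvvyzyzSzSzS ⇒ vvvvyzyzyzSzS ⇒ vvvvyzyzyzyzS ⇒ vvvvyzyzyzyzy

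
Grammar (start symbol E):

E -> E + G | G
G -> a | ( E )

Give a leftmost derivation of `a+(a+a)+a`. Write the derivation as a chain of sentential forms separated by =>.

E=>E+G=>E+G+G=>G+G+G=>a+G+G=>a+(E)+G=>a+(E+G)+G=>a+(G+G)+G=>a+(a+G)+G=>a+(a+a)+G=>a+(a+a)+a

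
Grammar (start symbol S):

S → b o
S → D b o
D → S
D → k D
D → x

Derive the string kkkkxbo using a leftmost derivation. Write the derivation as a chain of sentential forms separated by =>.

S=>Dbo=>kDbo=>kkDbo=>kkkDbo=>kkkkDbo=>kkkkxbo

S => Dbo   [S → D b o]
Dbo => kDbo   [D → k D]
kDbo => kkDbo   [D → k D]
kkDbo => kkkDbo   [D → k D]
kkkDbo => kkkkDbo   [D → k D]
kkkkDbo => kkkkxbo   [D → x]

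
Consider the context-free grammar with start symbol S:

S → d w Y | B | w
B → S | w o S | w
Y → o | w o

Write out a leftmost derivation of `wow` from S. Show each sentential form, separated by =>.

S=>B=>woS=>woB=>wow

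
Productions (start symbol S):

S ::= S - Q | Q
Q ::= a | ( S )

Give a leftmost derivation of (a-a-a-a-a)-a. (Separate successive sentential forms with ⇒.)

S ⇒ S-Q   [S ::= S - Q]
S-Q ⇒ Q-Q   [S ::= Q]
Q-Q ⇒ (S)-Q   [Q ::= ( S )]
(S)-Q ⇒ (S-Q)-Q   [S ::= S - Q]
(S-Q)-Q ⇒ (S-Q-Q)-Q   [S ::= S - Q]
(S-Q-Q)-Q ⇒ (S-Q-Q-Q)-Q   [S ::= S - Q]
(S-Q-Q-Q)-Q ⇒ (S-Q-Q-Q-Q)-Q   [S ::= S - Q]
(S-Q-Q-Q-Q)-Q ⇒ (Q-Q-Q-Q-Q)-Q   [S ::= Q]
(Q-Q-Q-Q-Q)-Q ⇒ (a-Q-Q-Q-Q)-Q   [Q ::= a]
(a-Q-Q-Q-Q)-Q ⇒ (a-a-Q-Q-Q)-Q   [Q ::= a]
(a-a-Q-Q-Q)-Q ⇒ (a-a-a-Q-Q)-Q   [Q ::= a]
(a-a-a-Q-Q)-Q ⇒ (a-a-a-a-Q)-Q   [Q ::= a]
(a-a-a-a-Q)-Q ⇒ (a-a-a-a-a)-Q   [Q ::= a]
(a-a-a-a-a)-Q ⇒ (a-a-a-a-a)-a   [Q ::= a]

S ⇒ S-Q ⇒ Q-Q ⇒ (S)-Q ⇒ (S-Q)-Q ⇒ (S-Q-Q)-Q ⇒ (S-Q-Q-Q)-Q ⇒ (S-Q-Q-Q-Q)-Q ⇒ (Q-Q-Q-Q-Q)-Q ⇒ (a-Q-Q-Q-Q)-Q ⇒ (a-a-Q-Q-Q)-Q ⇒ (a-a-a-Q-Q)-Q ⇒ (a-a-a-a-Q)-Q ⇒ (a-a-a-a-a)-Q ⇒ (a-a-a-a-a)-a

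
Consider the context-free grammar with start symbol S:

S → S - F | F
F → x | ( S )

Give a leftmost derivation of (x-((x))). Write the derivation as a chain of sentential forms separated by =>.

S => F => (S) => (S-F) => (F-F) => (x-F) => (x-(S)) => (x-(F)) => (x-((S))) => (x-((F))) => (x-((x)))

S => F   [S → F]
F => (S)   [F → ( S )]
(S) => (S-F)   [S → S - F]
(S-F) => (F-F)   [S → F]
(F-F) => (x-F)   [F → x]
(x-F) => (x-(S))   [F → ( S )]
(x-(S)) => (x-(F))   [S → F]
(x-(F)) => (x-((S)))   [F → ( S )]
(x-((S))) => (x-((F)))   [S → F]
(x-((F))) => (x-((x)))   [F → x]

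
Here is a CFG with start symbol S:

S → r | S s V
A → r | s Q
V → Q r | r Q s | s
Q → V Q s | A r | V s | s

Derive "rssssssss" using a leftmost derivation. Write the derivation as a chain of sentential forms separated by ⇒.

S ⇒ SsV ⇒ SsVsV ⇒ SsVsVsV ⇒ SsVsVsVsV ⇒ rsVsVsVsV ⇒ rsssVsVsV ⇒ rsssssVsV ⇒ rsssssssV ⇒ rssssssss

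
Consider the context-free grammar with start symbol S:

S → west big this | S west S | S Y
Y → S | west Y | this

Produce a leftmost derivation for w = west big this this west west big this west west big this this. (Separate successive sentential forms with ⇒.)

S ⇒ S Y ⇒ S west S Y ⇒ S west S west S Y ⇒ S Y west S west S Y ⇒ west big this Y west S west S Y ⇒ west big this this west S west S Y ⇒ west big this this west west big this west S Y ⇒ west big this this west west big this west west big this Y ⇒ west big this this west west big this west west big this this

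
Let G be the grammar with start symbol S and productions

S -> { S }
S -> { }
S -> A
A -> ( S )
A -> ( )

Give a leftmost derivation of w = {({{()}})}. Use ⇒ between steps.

S ⇒ {S} ⇒ {A} ⇒ {(S)} ⇒ {({S})} ⇒ {({{S}})} ⇒ {({{A}})} ⇒ {({{()}})}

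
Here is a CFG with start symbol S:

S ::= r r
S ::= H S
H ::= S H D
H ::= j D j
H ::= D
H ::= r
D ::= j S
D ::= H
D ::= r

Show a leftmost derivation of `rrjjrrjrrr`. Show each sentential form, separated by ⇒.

S ⇒ HS ⇒ SHDS ⇒ rrHDS ⇒ rrjDjDS ⇒ rrjjSjDS ⇒ rrjjrrjDS ⇒ rrjjrrjHS ⇒ rrjjrrjrS ⇒ rrjjrrjrrr

S ⇒ HS   [S ::= H S]
HS ⇒ SHDS   [H ::= S H D]
SHDS ⇒ rrHDS   [S ::= r r]
rrHDS ⇒ rrjDjDS   [H ::= j D j]
rrjDjDS ⇒ rrjjSjDS   [D ::= j S]
rrjjSjDS ⇒ rrjjrrjDS   [S ::= r r]
rrjjrrjDS ⇒ rrjjrrjHS   [D ::= H]
rrjjrrjHS ⇒ rrjjrrjrS   [H ::= r]
rrjjrrjrS ⇒ rrjjrrjrrr   [S ::= r r]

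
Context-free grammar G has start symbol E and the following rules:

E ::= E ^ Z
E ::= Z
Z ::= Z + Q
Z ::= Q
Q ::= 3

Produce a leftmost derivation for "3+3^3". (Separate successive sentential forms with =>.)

E => E^Z   [E ::= E ^ Z]
E^Z => Z^Z   [E ::= Z]
Z^Z => Z+Q^Z   [Z ::= Z + Q]
Z+Q^Z => Q+Q^Z   [Z ::= Q]
Q+Q^Z => 3+Q^Z   [Q ::= 3]
3+Q^Z => 3+3^Z   [Q ::= 3]
3+3^Z => 3+3^Q   [Z ::= Q]
3+3^Q => 3+3^3   [Q ::= 3]

E=>E^Z=>Z^Z=>Z+Q^Z=>Q+Q^Z=>3+Q^Z=>3+3^Z=>3+3^Q=>3+3^3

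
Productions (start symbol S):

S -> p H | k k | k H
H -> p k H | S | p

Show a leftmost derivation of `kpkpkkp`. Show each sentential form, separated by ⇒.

S ⇒ kH ⇒ kpkH ⇒ kpkpkH ⇒ kpkpkS ⇒ kpkpkkH ⇒ kpkpkkp

S ⇒ kH   [S -> k H]
kH ⇒ kpkH   [H -> p k H]
kpkH ⇒ kpkpkH   [H -> p k H]
kpkpkH ⇒ kpkpkS   [H -> S]
kpkpkS ⇒ kpkpkkH   [S -> k H]
kpkpkkH ⇒ kpkpkkp   [H -> p]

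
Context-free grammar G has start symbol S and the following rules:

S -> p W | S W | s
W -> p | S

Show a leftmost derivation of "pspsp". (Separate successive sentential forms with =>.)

S => SW => SWW => SWWW => pWWWW => pSWWW => psWWW => pspWW => pspSW => pspsW => pspsp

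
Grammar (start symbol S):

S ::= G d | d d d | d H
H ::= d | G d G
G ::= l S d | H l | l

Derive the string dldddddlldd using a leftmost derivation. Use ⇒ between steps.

S ⇒ dH   [S ::= d H]
dH ⇒ dGdG   [H ::= G d G]
dGdG ⇒ dlSddG   [G ::= l S d]
dlSddG ⇒ dldddddG   [S ::= d d d]
dldddddG ⇒ dldddddlSd   [G ::= l S d]
dldddddlSd ⇒ dldddddlGdd   [S ::= G d]
dldddddlGdd ⇒ dldddddlldd   [G ::= l]

S⇒dH⇒dGdG⇒dlSddG⇒dldddddG⇒dldddddlSd⇒dldddddlGdd⇒dldddddlldd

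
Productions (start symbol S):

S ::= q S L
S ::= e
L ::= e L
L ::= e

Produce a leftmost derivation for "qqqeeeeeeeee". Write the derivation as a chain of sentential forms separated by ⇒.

S⇒qSL⇒qqSLL⇒qqqSLLL⇒qqqeLLL⇒qqqeeLLL⇒qqqeeeLL⇒qqqeeeeLL⇒qqqeeeeeLL⇒qqqeeeeeeL⇒qqqeeeeeeeL⇒qqqeeeeeeeeL⇒qqqeeeeeeeee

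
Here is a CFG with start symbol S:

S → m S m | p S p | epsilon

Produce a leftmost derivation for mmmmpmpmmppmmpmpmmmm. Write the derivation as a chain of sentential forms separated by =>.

S => mSm   [S → m S m]
mSm => mmSmm   [S → m S m]
mmSmm => mmmSmmm   [S → m S m]
mmmSmmm => mmmmSmmmm   [S → m S m]
mmmmSmmmm => mmmmpSpmmmm   [S → p S p]
mmmmpSpmmmm => mmmmpmSmpmmmm   [S → m S m]
mmmmpmSmpmmmm => mmmmpmpSpmpmmmm   [S → p S p]
mmmmpmpSpmpmmmm => mmmmpmpmSmpmpmmmm   [S → m S m]
mmmmpmpmSmpmpmmmm => mmmmpmpmmSmmpmpmmmm   [S → m S m]
mmmmpmpmmSmmpmpmmmm => mmmmpmpmmpSpmmpmpmmmm   [S → p S p]
mmmmpmpmmpSpmmpmpmmmm => mmmmpmpmmppmmpmpmmmm   [S → epsilon]

S=>mSm=>mmSmm=>mmmSmmm=>mmmmSmmmm=>mmmmpSpmmmm=>mmmmpmSmpmmmm=>mmmmpmpSpmpmmmm=>mmmmpmpmSmpmpmmmm=>mmmmpmpmmSmmpmpmmmm=>mmmmpmpmmpSpmmpmpmmmm=>mmmmpmpmmppmmpmpmmmm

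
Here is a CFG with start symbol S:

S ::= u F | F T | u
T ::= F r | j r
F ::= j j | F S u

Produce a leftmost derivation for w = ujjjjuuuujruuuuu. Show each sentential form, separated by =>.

S => uF   [S ::= u F]
uF => uFSu   [F ::= F S u]
uFSu => uFSuSu   [F ::= F S u]
uFSuSu => uFSuSuSu   [F ::= F S u]
uFSuSuSu => ujjSuSuSu   [F ::= j j]
ujjSuSuSu => ujjFTuSuSu   [S ::= F T]
ujjFTuSuSu => ujjFSuTuSuSu   [F ::= F S u]
ujjFSuTuSuSu => ujjFSuSuTuSuSu   [F ::= F S u]
ujjFSuSuTuSuSu => ujjjjSuSuTuSuSu   [F ::= j j]
ujjjjSuSuTuSuSu => ujjjjuuSuTuSuSu   [S ::= u]
ujjjjuuSuTuSuSu => ujjjjuuuuTuSuSu   [S ::= u]
ujjjjuuuuTuSuSu => ujjjjuuuujruSuSu   [T ::= j r]
ujjjjuuuujruSuSu => ujjjjuuuujruuuSu   [S ::= u]
ujjjjuuuujruuuSu => ujjjjuuuujruuuuu   [S ::= u]

S => uF => uFSu => uFSuSu => uFSuSuSu => ujjSuSuSu => ujjFTuSuSu => ujjFSuTuSuSu => ujjFSuSuTuSuSu => ujjjjSuSuTuSuSu => ujjjjuuSuTuSuSu => ujjjjuuuuTuSuSu => ujjjjuuuujruSuSu => ujjjjuuuujruuuSu => ujjjjuuuujruuuuu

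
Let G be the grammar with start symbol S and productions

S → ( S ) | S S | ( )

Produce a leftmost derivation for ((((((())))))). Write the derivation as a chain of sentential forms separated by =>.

S => (S)   [S → ( S )]
(S) => ((S))   [S → ( S )]
((S)) => (((S)))   [S → ( S )]
(((S))) => ((((S))))   [S → ( S )]
((((S)))) => (((((S)))))   [S → ( S )]
(((((S))))) => ((((((S))))))   [S → ( S )]
((((((S)))))) => ((((((()))))))   [S → ( )]

S => (S) => ((S)) => (((S))) => ((((S)))) => (((((S))))) => ((((((S)))))) => ((((((()))))))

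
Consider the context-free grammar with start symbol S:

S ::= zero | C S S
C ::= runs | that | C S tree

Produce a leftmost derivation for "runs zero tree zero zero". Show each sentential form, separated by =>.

S => C S S => C S tree S S => runs S tree S S => runs zero tree S S => runs zero tree zero S => runs zero tree zero zero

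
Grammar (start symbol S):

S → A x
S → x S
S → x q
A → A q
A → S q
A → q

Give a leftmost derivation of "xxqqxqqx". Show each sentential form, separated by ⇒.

S ⇒ xS   [S → x S]
xS ⇒ xAx   [S → A x]
xAx ⇒ xAqx   [A → A q]
xAqx ⇒ xSqqx   [A → S q]
xSqqx ⇒ xAxqqx   [S → A x]
xAxqqx ⇒ xSqxqqx   [A → S q]
xSqxqqx ⇒ xxqqxqqx   [S → x q]

S ⇒ xS ⇒ xAx ⇒ xAqx ⇒ xSqqx ⇒ xAxqqx ⇒ xSqxqqx ⇒ xxqqxqqx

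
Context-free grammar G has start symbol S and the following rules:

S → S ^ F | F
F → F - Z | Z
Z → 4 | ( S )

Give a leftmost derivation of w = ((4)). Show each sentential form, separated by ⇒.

S ⇒ F ⇒ Z ⇒ (S) ⇒ (F) ⇒ (Z) ⇒ ((S)) ⇒ ((F)) ⇒ ((Z)) ⇒ ((4))

S ⇒ F   [S → F]
F ⇒ Z   [F → Z]
Z ⇒ (S)   [Z → ( S )]
(S) ⇒ (F)   [S → F]
(F) ⇒ (Z)   [F → Z]
(Z) ⇒ ((S))   [Z → ( S )]
((S)) ⇒ ((F))   [S → F]
((F)) ⇒ ((Z))   [F → Z]
((Z)) ⇒ ((4))   [Z → 4]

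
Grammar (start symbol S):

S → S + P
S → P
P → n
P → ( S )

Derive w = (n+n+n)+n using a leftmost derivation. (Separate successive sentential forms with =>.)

S => S+P => P+P => (S)+P => (S+P)+P => (S+P+P)+P => (P+P+P)+P => (n+P+P)+P => (n+n+P)+P => (n+n+n)+P => (n+n+n)+n

S => S+P   [S → S + P]
S+P => P+P   [S → P]
P+P => (S)+P   [P → ( S )]
(S)+P => (S+P)+P   [S → S + P]
(S+P)+P => (S+P+P)+P   [S → S + P]
(S+P+P)+P => (P+P+P)+P   [S → P]
(P+P+P)+P => (n+P+P)+P   [P → n]
(n+P+P)+P => (n+n+P)+P   [P → n]
(n+n+P)+P => (n+n+n)+P   [P → n]
(n+n+n)+P => (n+n+n)+n   [P → n]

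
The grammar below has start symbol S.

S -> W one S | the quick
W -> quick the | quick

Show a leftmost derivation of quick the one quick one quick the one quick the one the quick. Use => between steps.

S => W one S => quick the one S => quick the one W one S => quick the one quick one S => quick the one quick one W one S => quick the one quick one quick the one S => quick the one quick one quick the one W one S => quick the one quick one quick the one quick the one S => quick the one quick one quick the one quick the one the quick

S => W one S   [S -> W one S]
W one S => quick the one S   [W -> quick the]
quick the one S => quick the one W one S   [S -> W one S]
quick the one W one S => quick the one quick one S   [W -> quick]
quick the one quick one S => quick the one quick one W one S   [S -> W one S]
quick the one quick one W one S => quick the one quick one quick the one S   [W -> quick the]
quick the one quick one quick the one S => quick the one quick one quick the one W one S   [S -> W one S]
quick the one quick one quick the one W one S => quick the one quick one quick the one quick the one S   [W -> quick the]
quick the one quick one quick the one quick the one S => quick the one quick one quick the one quick the one the quick   [S -> the quick]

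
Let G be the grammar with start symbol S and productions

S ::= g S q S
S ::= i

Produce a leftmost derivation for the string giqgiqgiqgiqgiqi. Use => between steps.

S => gSqS   [S ::= g S q S]
gSqS => giqS   [S ::= i]
giqS => giqgSqS   [S ::= g S q S]
giqgSqS => giqgiqS   [S ::= i]
giqgiqS => giqgiqgSqS   [S ::= g S q S]
giqgiqgSqS => giqgiqgiqS   [S ::= i]
giqgiqgiqS => giqgiqgiqgSqS   [S ::= g S q S]
giqgiqgiqgSqS => giqgiqgiqgiqS   [S ::= i]
giqgiqgiqgiqS => giqgiqgiqgiqgSqS   [S ::= g S q S]
giqgiqgiqgiqgSqS => giqgiqgiqgiqgiqS   [S ::= i]
giqgiqgiqgiqgiqS => giqgiqgiqgiqgiqi   [S ::= i]

S => gSqS => giqS => giqgSqS => giqgiqS => giqgiqgSqS => giqgiqgiqS => giqgiqgiqgSqS => giqgiqgiqgiqS => giqgiqgiqgiqgSqS => giqgiqgiqgiqgiqS => giqgiqgiqgiqgiqi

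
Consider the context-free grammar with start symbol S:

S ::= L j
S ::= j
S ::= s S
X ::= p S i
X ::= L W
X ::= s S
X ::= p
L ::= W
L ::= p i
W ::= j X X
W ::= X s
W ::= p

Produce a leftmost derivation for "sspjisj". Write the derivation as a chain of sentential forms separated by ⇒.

S⇒sS⇒ssS⇒ssLj⇒ssWj⇒ssXsj⇒sspSisj⇒sspjisj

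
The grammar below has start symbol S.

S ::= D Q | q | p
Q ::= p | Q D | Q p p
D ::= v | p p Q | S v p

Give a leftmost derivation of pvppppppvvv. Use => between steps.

S => DQ   [S ::= D Q]
DQ => SvpQ   [D ::= S v p]
SvpQ => pvpQ   [S ::= p]
pvpQ => pvpQD   [Q ::= Q D]
pvpQD => pvpQDD   [Q ::= Q D]
pvpQDD => pvpQDDD   [Q ::= Q D]
pvpQDDD => pvpQppDDD   [Q ::= Q p p]
pvpQppDDD => pvpQppppDDD   [Q ::= Q p p]
pvpQppppDDD => pvppppppDDD   [Q ::= p]
pvppppppDDD => pvppppppvDD   [D ::= v]
pvppppppvDD => pvppppppvvD   [D ::= v]
pvppppppvvD => pvppppppvvv   [D ::= v]

S => DQ => SvpQ => pvpQ => pvpQD => pvpQDD => pvpQDDD => pvpQppDDD => pvpQppppDDD => pvppppppDDD => pvppppppvDD => pvppppppvvD => pvppppppvvv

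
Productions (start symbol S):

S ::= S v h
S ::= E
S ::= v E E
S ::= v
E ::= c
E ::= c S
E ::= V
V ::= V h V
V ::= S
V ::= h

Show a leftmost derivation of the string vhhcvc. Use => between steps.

S => vEE => vVE => vVhVE => vhhVE => vhhSE => vhhEE => vhhcSE => vhhcvE => vhhcvc

S => vEE   [S ::= v E E]
vEE => vVE   [E ::= V]
vVE => vVhVE   [V ::= V h V]
vVhVE => vhhVE   [V ::= h]
vhhVE => vhhSE   [V ::= S]
vhhSE => vhhEE   [S ::= E]
vhhEE => vhhcSE   [E ::= c S]
vhhcSE => vhhcvE   [S ::= v]
vhhcvE => vhhcvc   [E ::= c]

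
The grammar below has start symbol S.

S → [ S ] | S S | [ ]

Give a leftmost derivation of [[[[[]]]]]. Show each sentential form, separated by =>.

S => [S]   [S → [ S ]]
[S] => [[S]]   [S → [ S ]]
[[S]] => [[[S]]]   [S → [ S ]]
[[[S]]] => [[[[S]]]]   [S → [ S ]]
[[[[S]]]] => [[[[[]]]]]   [S → [ ]]

S=>[S]=>[[S]]=>[[[S]]]=>[[[[S]]]]=>[[[[[]]]]]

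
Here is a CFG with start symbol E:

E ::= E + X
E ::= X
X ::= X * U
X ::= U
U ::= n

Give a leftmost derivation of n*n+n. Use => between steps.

E=>E+X=>X+X=>X*U+X=>U*U+X=>n*U+X=>n*n+X=>n*n+U=>n*n+n

E => E+X   [E ::= E + X]
E+X => X+X   [E ::= X]
X+X => X*U+X   [X ::= X * U]
X*U+X => U*U+X   [X ::= U]
U*U+X => n*U+X   [U ::= n]
n*U+X => n*n+X   [U ::= n]
n*n+X => n*n+U   [X ::= U]
n*n+U => n*n+n   [U ::= n]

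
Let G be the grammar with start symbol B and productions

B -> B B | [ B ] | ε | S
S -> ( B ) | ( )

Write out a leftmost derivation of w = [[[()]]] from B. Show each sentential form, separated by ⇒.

B ⇒ [B] ⇒ [[B]] ⇒ [[[B]]] ⇒ [[[BB]]] ⇒ [[[SB]]] ⇒ [[[()B]]] ⇒ [[[()]]]

B ⇒ [B]   [B -> [ B ]]
[B] ⇒ [[B]]   [B -> [ B ]]
[[B]] ⇒ [[[B]]]   [B -> [ B ]]
[[[B]]] ⇒ [[[BB]]]   [B -> B B]
[[[BB]]] ⇒ [[[SB]]]   [B -> S]
[[[SB]]] ⇒ [[[()B]]]   [S -> ( )]
[[[()B]]] ⇒ [[[()]]]   [B -> ε]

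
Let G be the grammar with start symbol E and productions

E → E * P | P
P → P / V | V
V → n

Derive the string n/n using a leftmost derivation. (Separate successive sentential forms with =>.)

E => P   [E → P]
P => P/V   [P → P / V]
P/V => V/V   [P → V]
V/V => n/V   [V → n]
n/V => n/n   [V → n]

E => P => P/V => V/V => n/V => n/n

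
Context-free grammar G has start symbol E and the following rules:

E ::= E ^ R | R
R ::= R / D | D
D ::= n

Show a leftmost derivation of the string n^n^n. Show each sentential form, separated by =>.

E => E^R => E^R^R => R^R^R => D^R^R => n^R^R => n^D^R => n^n^R => n^n^D => n^n^n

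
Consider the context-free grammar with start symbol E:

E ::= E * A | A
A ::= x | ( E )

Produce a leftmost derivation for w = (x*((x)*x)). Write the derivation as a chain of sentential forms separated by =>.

E=>A=>(E)=>(E*A)=>(A*A)=>(x*A)=>(x*(E))=>(x*(E*A))=>(x*(A*A))=>(x*((E)*A))=>(x*((A)*A))=>(x*((x)*A))=>(x*((x)*x))

E => A   [E ::= A]
A => (E)   [A ::= ( E )]
(E) => (E*A)   [E ::= E * A]
(E*A) => (A*A)   [E ::= A]
(A*A) => (x*A)   [A ::= x]
(x*A) => (x*(E))   [A ::= ( E )]
(x*(E)) => (x*(E*A))   [E ::= E * A]
(x*(E*A)) => (x*(A*A))   [E ::= A]
(x*(A*A)) => (x*((E)*A))   [A ::= ( E )]
(x*((E)*A)) => (x*((A)*A))   [E ::= A]
(x*((A)*A)) => (x*((x)*A))   [A ::= x]
(x*((x)*A)) => (x*((x)*x))   [A ::= x]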